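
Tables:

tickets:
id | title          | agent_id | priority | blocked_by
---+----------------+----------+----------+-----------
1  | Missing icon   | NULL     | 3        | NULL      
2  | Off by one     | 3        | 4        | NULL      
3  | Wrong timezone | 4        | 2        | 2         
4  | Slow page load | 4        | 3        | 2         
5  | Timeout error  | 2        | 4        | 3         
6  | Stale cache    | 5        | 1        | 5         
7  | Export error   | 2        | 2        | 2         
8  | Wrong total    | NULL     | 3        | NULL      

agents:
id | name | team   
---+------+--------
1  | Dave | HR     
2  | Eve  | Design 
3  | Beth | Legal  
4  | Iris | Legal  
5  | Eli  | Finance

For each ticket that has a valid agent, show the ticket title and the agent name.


INNER JOIN keeps only tickets rows whose agent_id matches an id in agents. Walk through each ticket:
  - ticket 1 (Missing icon): agent_id=NULL, no match -> dropped
  - ticket 2 (Off by one): agent_id=3 -> matches Beth
  - ticket 3 (Wrong timezone): agent_id=4 -> matches Iris
  - ticket 4 (Slow page load): agent_id=4 -> matches Iris
  - ticket 5 (Timeout error): agent_id=2 -> matches Eve
  - ticket 6 (Stale cache): agent_id=5 -> matches Eli
  - ticket 7 (Export error): agent_id=2 -> matches Eve
  - ticket 8 (Wrong total): agent_id=NULL, no match -> dropped
So 2 of 8 rows are dropped.

SQL:
SELECT a.title, b.name AS agent
FROM tickets a
INNER JOIN agents b ON a.agent_id = b.id

Result:
title          | agent
---------------+------
Off by one     | Beth 
Wrong timezone | Iris 
Slow page load | Iris 
Timeout error  | Eve  
Stale cache    | Eli  
Export error   | Eve  


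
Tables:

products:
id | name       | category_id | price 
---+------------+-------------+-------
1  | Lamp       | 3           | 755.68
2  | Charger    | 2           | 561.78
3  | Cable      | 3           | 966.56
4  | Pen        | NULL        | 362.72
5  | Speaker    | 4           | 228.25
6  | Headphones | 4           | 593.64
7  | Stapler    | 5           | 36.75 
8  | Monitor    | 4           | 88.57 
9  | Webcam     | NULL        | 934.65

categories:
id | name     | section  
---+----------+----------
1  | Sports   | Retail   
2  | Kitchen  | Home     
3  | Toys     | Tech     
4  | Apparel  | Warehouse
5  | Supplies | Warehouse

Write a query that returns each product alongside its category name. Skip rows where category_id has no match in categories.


INNER JOIN keeps only products rows whose category_id matches an id in categories. Walk through each product:
  - product 1 (Lamp): category_id=3 -> matches Toys
  - product 2 (Charger): category_id=2 -> matches Kitchen
  - product 3 (Cable): category_id=3 -> matches Toys
  - product 4 (Pen): category_id=NULL, no match -> dropped
  - product 5 (Speaker): category_id=4 -> matches Apparel
  - product 6 (Headphones): category_id=4 -> matches Apparel
  - product 7 (Stapler): category_id=5 -> matches Supplies
  - product 8 (Monitor): category_id=4 -> matches Apparel
  - product 9 (Webcam): category_id=NULL, no match -> dropped
So 2 of 9 rows are dropped.

SQL:
SELECT a.name, b.name AS category
FROM products a
INNER JOIN categories b ON a.category_id = b.id

Result:
name       | category
-----------+---------
Lamp       | Toys    
Charger    | Kitchen 
Cable      | Toys    
Speaker    | Apparel 
Headphones | Apparel 
Stapler    | Supplies
Monitor    | Apparel 


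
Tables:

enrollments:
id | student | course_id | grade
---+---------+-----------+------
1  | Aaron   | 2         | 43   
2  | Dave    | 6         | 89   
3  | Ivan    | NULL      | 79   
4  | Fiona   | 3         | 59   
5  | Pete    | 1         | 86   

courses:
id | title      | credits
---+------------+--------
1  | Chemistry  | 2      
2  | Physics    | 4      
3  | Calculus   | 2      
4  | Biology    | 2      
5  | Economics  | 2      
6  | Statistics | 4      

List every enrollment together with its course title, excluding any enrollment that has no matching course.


INNER JOIN keeps only enrollments rows whose course_id matches an id in courses. Walk through each enrollment:
  - enrollment 1 (Aaron): course_id=2 -> matches Physics
  - enrollment 2 (Dave): course_id=6 -> matches Statistics
  - enrollment 3 (Ivan): course_id=NULL, no match -> dropped
  - enrollment 4 (Fiona): course_id=3 -> matches Calculus
  - enrollment 5 (Pete): course_id=1 -> matches Chemistry
So 1 of 5 rows is dropped.

SQL:
SELECT a.student, b.title AS course
FROM enrollments a
INNER JOIN courses b ON a.course_id = b.id

Result:
student | course    
--------+-----------
Aaron   | Physics   
Dave    | Statistics
Fiona   | Calculus  
Pete    | Chemistry 


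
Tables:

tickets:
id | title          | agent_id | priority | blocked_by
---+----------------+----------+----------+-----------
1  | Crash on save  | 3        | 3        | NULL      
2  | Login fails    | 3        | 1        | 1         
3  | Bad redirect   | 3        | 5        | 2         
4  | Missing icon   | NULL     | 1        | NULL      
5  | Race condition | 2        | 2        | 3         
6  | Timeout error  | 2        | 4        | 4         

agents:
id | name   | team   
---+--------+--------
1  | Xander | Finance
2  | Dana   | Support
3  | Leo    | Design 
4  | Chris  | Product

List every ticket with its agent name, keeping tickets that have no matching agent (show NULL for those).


LEFT JOIN keeps every row from tickets (the left table); where agent_id has no match in agents, the agent columns become NULL. Walk through each ticket:
  - ticket 1 (Crash on save): agent_id=3 -> matches Leo
  - ticket 2 (Login fails): agent_id=3 -> matches Leo
  - ticket 3 (Bad redirect): agent_id=3 -> matches Leo
  - ticket 4 (Missing icon): agent_id=NULL, no match -> kept with NULL
  - ticket 5 (Race condition): agent_id=2 -> matches Dana
  - ticket 6 (Timeout error): agent_id=2 -> matches Dana
All 6 rows appear; 1 has NULL agent.

SQL:
SELECT a.title, b.name AS agent
FROM tickets a
LEFT JOIN agents b ON a.agent_id = b.id

Result:
title          | agent
---------------+------
Crash on save  | Leo  
Login fails    | Leo  
Bad redirect   | Leo  
Missing icon   | NULL 
Race condition | Dana 
Timeout error  | Dana 


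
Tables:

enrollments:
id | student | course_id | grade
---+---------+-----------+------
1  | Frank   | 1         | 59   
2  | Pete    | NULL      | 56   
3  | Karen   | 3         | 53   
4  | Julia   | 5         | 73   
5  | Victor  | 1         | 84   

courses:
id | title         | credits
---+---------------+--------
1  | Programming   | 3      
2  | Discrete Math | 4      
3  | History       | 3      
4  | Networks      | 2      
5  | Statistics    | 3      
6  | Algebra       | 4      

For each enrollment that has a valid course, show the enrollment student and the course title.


INNER JOIN keeps only enrollments rows whose course_id matches an id in courses. Walk through each enrollment:
  - enrollment 1 (Frank): course_id=1 -> matches Programming
  - enrollment 2 (Pete): course_id=NULL, no match -> dropped
  - enrollment 3 (Karen): course_id=3 -> matches History
  - enrollment 4 (Julia): course_id=5 -> matches Statistics
  - enrollment 5 (Victor): course_id=1 -> matches Programming
So 1 of 5 rows is dropped.

SQL:
SELECT a.student, b.title AS course
FROM enrollments a
INNER JOIN courses b ON a.course_id = b.id

Result:
student | course     
--------+------------
Frank   | Programming
Karen   | History    
Julia   | Statistics 
Victor  | Programming


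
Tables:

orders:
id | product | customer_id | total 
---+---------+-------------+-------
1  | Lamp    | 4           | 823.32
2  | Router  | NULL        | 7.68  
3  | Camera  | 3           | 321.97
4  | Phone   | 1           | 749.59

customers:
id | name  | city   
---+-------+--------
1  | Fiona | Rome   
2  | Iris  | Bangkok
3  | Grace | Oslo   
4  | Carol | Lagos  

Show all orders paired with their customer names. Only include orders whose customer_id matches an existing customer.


INNER JOIN keeps only orders rows whose customer_id matches an id in customers. Walk through each order:
  - order 1 (Lamp): customer_id=4 -> matches Carol
  - order 2 (Router): customer_id=NULL, no match -> dropped
  - order 3 (Camera): customer_id=3 -> matches Grace
  - order 4 (Phone): customer_id=1 -> matches Fiona
So 1 of 4 rows is dropped.

SQL:
SELECT a.product, b.name AS customer
FROM orders a
INNER JOIN customers b ON a.customer_id = b.id

Result:
product | customer
--------+---------
Lamp    | Carol   
Camera  | Grace   
Phone   | Fiona   


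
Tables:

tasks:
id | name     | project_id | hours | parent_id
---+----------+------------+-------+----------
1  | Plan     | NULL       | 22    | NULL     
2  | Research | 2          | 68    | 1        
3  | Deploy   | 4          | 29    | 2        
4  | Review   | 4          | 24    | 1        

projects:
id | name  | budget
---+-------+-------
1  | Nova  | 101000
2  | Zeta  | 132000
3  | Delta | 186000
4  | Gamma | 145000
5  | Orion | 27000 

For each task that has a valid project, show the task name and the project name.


INNER JOIN keeps only tasks rows whose project_id matches an id in projects. Walk through each task:
  - task 1 (Plan): project_id=NULL, no match -> dropped
  - task 2 (Research): project_id=2 -> matches Zeta
  - task 3 (Deploy): project_id=4 -> matches Gamma
  - task 4 (Review): project_id=4 -> matches Gamma
So 1 of 4 rows is dropped.

SQL:
SELECT a.name, b.name AS project
FROM tasks a
INNER JOIN projects b ON a.project_id = b.id

Result:
name     | project
---------+--------
Research | Zeta   
Deploy   | Gamma  
Review   | Gamma  


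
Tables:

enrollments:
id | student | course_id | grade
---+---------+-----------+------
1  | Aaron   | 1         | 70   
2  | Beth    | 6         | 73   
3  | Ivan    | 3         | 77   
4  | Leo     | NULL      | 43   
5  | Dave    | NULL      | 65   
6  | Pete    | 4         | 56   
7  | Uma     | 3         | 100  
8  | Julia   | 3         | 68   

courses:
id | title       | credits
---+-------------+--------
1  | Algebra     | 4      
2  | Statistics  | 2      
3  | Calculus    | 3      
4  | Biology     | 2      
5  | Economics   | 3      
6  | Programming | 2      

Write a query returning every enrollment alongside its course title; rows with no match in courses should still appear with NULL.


LEFT JOIN keeps every row from enrollments (the left table); where course_id has no match in courses, the course columns become NULL. Walk through each enrollment:
  - enrollment 1 (Aaron): course_id=1 -> matches Algebra
  - enrollment 2 (Beth): course_id=6 -> matches Programming
  - enrollment 3 (Ivan): course_id=3 -> matches Calculus
  - enrollment 4 (Leo): course_id=NULL, no match -> kept with NULL
  - enrollment 5 (Dave): course_id=NULL, no match -> kept with NULL
  - enrollment 6 (Pete): course_id=4 -> matches Biology
  - enrollment 7 (Uma): course_id=3 -> matches Calculus
  - enrollment 8 (Julia): course_id=3 -> matches Calculus
All 8 rows appear; 2 have NULL course.

SQL:
SELECT a.student, b.title AS course
FROM enrollments a
LEFT JOIN courses b ON a.course_id = b.id

Result:
student | course     
--------+------------
Aaron   | Algebra    
Beth    | Programming
Ivan    | Calculus   
Leo     | NULL       
Dave    | NULL       
Pete    | Biology    
Uma     | Calculus   
Julia   | Calculus   


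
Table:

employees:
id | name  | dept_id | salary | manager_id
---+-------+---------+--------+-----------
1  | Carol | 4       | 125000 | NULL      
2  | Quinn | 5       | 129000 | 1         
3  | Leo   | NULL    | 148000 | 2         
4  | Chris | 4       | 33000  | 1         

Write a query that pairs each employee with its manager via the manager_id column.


This is a self-join: employees is joined to a second copy of itself, matching each row's manager_id to another row's id. Use LEFT JOIN so rows with manager_id=NULL are kept.
  - employee 1 (Carol): manager_id=NULL -> NULL
  - employee 2 (Quinn): manager_id=1 -> Carol
  - employee 3 (Leo): manager_id=2 -> Quinn
  - employee 4 (Chris): manager_id=1 -> Carol

SQL:
SELECT a.name AS item, b.name AS manager
FROM employees a
LEFT JOIN employees b ON a.manager_id = b.id

Result:
item  | manager
------+--------
Carol | NULL   
Quinn | Carol  
Leo   | Quinn  
Chris | Carol  


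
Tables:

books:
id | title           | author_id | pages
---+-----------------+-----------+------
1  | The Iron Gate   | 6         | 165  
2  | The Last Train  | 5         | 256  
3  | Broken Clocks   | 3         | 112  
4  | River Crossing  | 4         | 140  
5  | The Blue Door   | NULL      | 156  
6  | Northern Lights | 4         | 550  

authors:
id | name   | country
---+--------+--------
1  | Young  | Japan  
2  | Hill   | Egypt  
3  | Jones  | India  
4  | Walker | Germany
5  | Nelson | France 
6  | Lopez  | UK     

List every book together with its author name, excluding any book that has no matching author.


INNER JOIN keeps only books rows whose author_id matches an id in authors. Walk through each book:
  - book 1 (The Iron Gate): author_id=6 -> matches Lopez
  - book 2 (The Last Train): author_id=5 -> matches Nelson
  - book 3 (Broken Clocks): author_id=3 -> matches Jones
  - book 4 (River Crossing): author_id=4 -> matches Walker
  - book 5 (The Blue Door): author_id=NULL, no match -> dropped
  - book 6 (Northern Lights): author_id=4 -> matches Walker
So 1 of 6 rows is dropped.

SQL:
SELECT a.title, b.name AS author
FROM books a
INNER JOIN authors b ON a.author_id = b.id

Result:
title           | author
----------------+-------
The Iron Gate   | Lopez 
The Last Train  | Nelson
Broken Clocks   | Jones 
River Crossing  | Walker
Northern Lights | Walker


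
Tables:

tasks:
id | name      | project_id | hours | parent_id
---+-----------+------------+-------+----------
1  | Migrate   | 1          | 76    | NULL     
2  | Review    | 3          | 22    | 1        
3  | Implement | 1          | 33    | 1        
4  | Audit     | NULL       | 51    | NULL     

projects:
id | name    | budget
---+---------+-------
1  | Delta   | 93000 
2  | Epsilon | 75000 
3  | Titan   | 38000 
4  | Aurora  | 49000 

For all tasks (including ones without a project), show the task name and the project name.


LEFT JOIN keeps every row from tasks (the left table); where project_id has no match in projects, the project columns become NULL. Walk through each task:
  - task 1 (Migrate): project_id=1 -> matches Delta
  - task 2 (Review): project_id=3 -> matches Titan
  - task 3 (Implement): project_id=1 -> matches Delta
  - task 4 (Audit): project_id=NULL, no match -> kept with NULL
All 4 rows appear; 1 has NULL project.

SQL:
SELECT a.name, b.name AS project
FROM tasks a
LEFT JOIN projects b ON a.project_id = b.id

Result:
name      | project
----------+--------
Migrate   | Delta  
Review    | Titan  
Implement | Delta  
Audit     | NULL   


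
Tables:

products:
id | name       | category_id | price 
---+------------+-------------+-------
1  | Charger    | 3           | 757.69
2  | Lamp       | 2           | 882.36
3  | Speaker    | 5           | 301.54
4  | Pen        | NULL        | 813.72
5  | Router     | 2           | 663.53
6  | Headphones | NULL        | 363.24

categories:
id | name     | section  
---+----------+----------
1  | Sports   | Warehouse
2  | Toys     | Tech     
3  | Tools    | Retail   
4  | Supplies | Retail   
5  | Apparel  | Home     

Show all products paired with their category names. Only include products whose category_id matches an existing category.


INNER JOIN keeps only products rows whose category_id matches an id in categories. Walk through each product:
  - product 1 (Charger): category_id=3 -> matches Tools
  - product 2 (Lamp): category_id=2 -> matches Toys
  - product 3 (Speaker): category_id=5 -> matches Apparel
  - product 4 (Pen): category_id=NULL, no match -> dropped
  - product 5 (Router): category_id=2 -> matches Toys
  - product 6 (Headphones): category_id=NULL, no match -> dropped
So 2 of 6 rows are dropped.

SQL:
SELECT a.name, b.name AS category
FROM products a
INNER JOIN categories b ON a.category_id = b.id

Result:
name    | category
--------+---------
Charger | Tools   
Lamp    | Toys    
Speaker | Apparel 
Router  | Toys    


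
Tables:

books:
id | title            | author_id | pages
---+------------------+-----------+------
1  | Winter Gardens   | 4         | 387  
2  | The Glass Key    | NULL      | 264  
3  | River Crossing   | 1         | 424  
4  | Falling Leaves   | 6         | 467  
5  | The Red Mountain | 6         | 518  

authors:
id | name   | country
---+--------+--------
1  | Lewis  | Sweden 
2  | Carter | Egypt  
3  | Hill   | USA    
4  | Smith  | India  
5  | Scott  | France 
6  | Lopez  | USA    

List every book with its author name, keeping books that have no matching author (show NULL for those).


LEFT JOIN keeps every row from books (the left table); where author_id has no match in authors, the author columns become NULL. Walk through each book:
  - book 1 (Winter Gardens): author_id=4 -> matches Smith
  - book 2 (The Glass Key): author_id=NULL, no match -> kept with NULL
  - book 3 (River Crossing): author_id=1 -> matches Lewis
  - book 4 (Falling Leaves): author_id=6 -> matches Lopez
  - book 5 (The Red Mountain): author_id=6 -> matches Lopez
All 5 rows appear; 1 has NULL author.

SQL:
SELECT a.title, b.name AS author
FROM books a
LEFT JOIN authors b ON a.author_id = b.id

Result:
title            | author
-----------------+-------
Winter Gardens   | Smith 
The Glass Key    | NULL  
River Crossing   | Lewis 
Falling Leaves   | Lopez 
The Red Mountain | Lopez 


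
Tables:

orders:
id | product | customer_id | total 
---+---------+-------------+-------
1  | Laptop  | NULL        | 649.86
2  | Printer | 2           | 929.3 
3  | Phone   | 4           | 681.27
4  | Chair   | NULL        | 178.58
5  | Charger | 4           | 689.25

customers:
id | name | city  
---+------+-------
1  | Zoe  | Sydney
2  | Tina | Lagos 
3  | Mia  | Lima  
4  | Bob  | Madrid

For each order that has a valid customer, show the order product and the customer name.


INNER JOIN keeps only orders rows whose customer_id matches an id in customers. Walk through each order:
  - order 1 (Laptop): customer_id=NULL, no match -> dropped
  - order 2 (Printer): customer_id=2 -> matches Tina
  - order 3 (Phone): customer_id=4 -> matches Bob
  - order 4 (Chair): customer_id=NULL, no match -> dropped
  - order 5 (Charger): customer_id=4 -> matches Bob
So 2 of 5 rows are dropped.

SQL:
SELECT a.product, b.name AS customer
FROM orders a
INNER JOIN customers b ON a.customer_id = b.id

Result:
product | customer
--------+---------
Printer | Tina    
Phone   | Bob     
Charger | Bob     


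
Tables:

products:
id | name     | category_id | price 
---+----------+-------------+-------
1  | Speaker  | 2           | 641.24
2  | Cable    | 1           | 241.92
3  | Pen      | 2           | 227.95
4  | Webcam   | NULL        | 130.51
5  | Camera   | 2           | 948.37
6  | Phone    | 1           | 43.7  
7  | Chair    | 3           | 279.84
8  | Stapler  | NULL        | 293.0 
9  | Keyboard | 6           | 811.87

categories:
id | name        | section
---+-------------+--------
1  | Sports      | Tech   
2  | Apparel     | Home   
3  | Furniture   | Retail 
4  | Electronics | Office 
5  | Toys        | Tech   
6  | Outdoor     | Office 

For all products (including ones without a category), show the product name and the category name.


LEFT JOIN keeps every row from products (the left table); where category_id has no match in categories, the category columns become NULL. Walk through each product:
  - product 1 (Speaker): category_id=2 -> matches Apparel
  - product 2 (Cable): category_id=1 -> matches Sports
  - product 3 (Pen): category_id=2 -> matches Apparel
  - product 4 (Webcam): category_id=NULL, no match -> kept with NULL
  - product 5 (Camera): category_id=2 -> matches Apparel
  - product 6 (Phone): category_id=1 -> matches Sports
  - product 7 (Chair): category_id=3 -> matches Furniture
  - product 8 (Stapler): category_id=NULL, no match -> kept with NULL
  - product 9 (Keyboard): category_id=6 -> matches Outdoor
All 9 rows appear; 2 have NULL category.

SQL:
SELECT a.name, b.name AS category
FROM products a
LEFT JOIN categories b ON a.category_id = b.id

Result:
name     | category 
---------+----------
Speaker  | Apparel  
Cable    | Sports   
Pen      | Apparel  
Webcam   | NULL     
Camera   | Apparel  
Phone    | Sports   
Chair    | Furniture
Stapler  | NULL     
Keyboard | Outdoor  


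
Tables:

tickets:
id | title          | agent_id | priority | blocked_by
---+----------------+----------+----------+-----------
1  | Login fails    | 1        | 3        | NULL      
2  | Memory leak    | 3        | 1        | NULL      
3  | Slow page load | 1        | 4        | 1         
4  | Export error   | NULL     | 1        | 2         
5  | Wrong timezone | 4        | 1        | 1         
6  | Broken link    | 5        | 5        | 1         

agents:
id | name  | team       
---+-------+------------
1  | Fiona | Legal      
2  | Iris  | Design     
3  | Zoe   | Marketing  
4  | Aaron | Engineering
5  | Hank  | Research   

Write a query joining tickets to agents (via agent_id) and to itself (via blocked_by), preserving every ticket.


Two LEFT JOINs from the same base table tickets: one to agents via agent_id, one to tickets itself via blocked_by. Both are LEFT so every ticket is preserved.
Match against agents:
  - ticket 1 (Login fails): agent_id=1 -> matches Fiona
  - ticket 2 (Memory leak): agent_id=3 -> matches Zoe
  - ticket 3 (Slow page load): agent_id=1 -> matches Fiona
  - ticket 4 (Export error): agent_id=NULL, no match -> kept with NULL
  - ticket 5 (Wrong timezone): agent_id=4 -> matches Aaron
  - ticket 6 (Broken link): agent_id=5 -> matches Hank
Match against tickets (self):
  - ticket 1 (Login fails): blocked_by=NULL -> NULL
  - ticket 2 (Memory leak): blocked_by=NULL -> NULL
  - ticket 3 (Slow page load): blocked_by=1 -> Login fails
  - ticket 4 (Export error): blocked_by=2 -> Memory leak
  - ticket 5 (Wrong timezone): blocked_by=1 -> Login fails
  - ticket 6 (Broken link): blocked_by=1 -> Login fails

SQL:
SELECT a.title, b.name AS agent, c.title AS blocked_by
FROM tickets a
LEFT JOIN agents b ON a.agent_id = b.id
LEFT JOIN tickets c ON a.blocked_by = c.id

Result:
title          | agent | blocked_by 
---------------+-------+------------
Login fails    | Fiona | NULL       
Memory leak    | Zoe   | NULL       
Slow page load | Fiona | Login fails
Export error   | NULL  | Memory leak
Wrong timezone | Aaron | Login fails
Broken link    | Hank  | Login fails


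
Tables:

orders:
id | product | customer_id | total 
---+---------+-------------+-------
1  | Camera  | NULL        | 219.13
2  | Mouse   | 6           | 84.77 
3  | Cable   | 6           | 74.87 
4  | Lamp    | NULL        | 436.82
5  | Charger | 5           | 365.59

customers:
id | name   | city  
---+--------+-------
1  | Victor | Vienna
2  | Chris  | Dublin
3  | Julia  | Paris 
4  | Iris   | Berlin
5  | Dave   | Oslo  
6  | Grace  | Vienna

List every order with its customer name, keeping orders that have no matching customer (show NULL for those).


LEFT JOIN keeps every row from orders (the left table); where customer_id has no match in customers, the customer columns become NULL. Walk through each order:
  - order 1 (Camera): customer_id=NULL, no match -> kept with NULL
  - order 2 (Mouse): customer_id=6 -> matches Grace
  - order 3 (Cable): customer_id=6 -> matches Grace
  - order 4 (Lamp): customer_id=NULL, no match -> kept with NULL
  - order 5 (Charger): customer_id=5 -> matches Dave
All 5 rows appear; 2 have NULL customer.

SQL:
SELECT a.product, b.name AS customer
FROM orders a
LEFT JOIN customers b ON a.customer_id = b.id

Result:
product | customer
--------+---------
Camera  | NULL    
Mouse   | Grace   
Cable   | Grace   
Lamp    | NULL    
Charger | Dave    


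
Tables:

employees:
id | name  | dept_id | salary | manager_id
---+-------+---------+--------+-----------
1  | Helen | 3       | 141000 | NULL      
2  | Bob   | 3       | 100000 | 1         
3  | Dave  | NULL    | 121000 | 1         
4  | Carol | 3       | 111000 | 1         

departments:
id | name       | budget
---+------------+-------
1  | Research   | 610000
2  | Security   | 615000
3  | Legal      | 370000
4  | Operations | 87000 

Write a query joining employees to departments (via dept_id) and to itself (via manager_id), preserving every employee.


Two LEFT JOINs from the same base table employees: one to departments via dept_id, one to employees itself via manager_id. Both are LEFT so every employee is preserved.
Match against departments:
  - employee 1 (Helen): dept_id=3 -> matches Legal
  - employee 2 (Bob): dept_id=3 -> matches Legal
  - employee 3 (Dave): dept_id=NULL, no match -> kept with NULL
  - employee 4 (Carol): dept_id=3 -> matches Legal
Match against employees (self):
  - employee 1 (Helen): manager_id=NULL -> NULL
  - employee 2 (Bob): manager_id=1 -> Helen
  - employee 3 (Dave): manager_id=1 -> Helen
  - employee 4 (Carol): manager_id=1 -> Helen

SQL:
SELECT a.name, b.name AS department, c.name AS manager
FROM employees a
LEFT JOIN departments b ON a.dept_id = b.id
LEFT JOIN employees c ON a.manager_id = c.id

Result:
name  | department | manager
------+------------+--------
Helen | Legal      | NULL   
Bob   | Legal      | Helen  
Dave  | NULL       | Helen  
Carol | Legal      | Helen  


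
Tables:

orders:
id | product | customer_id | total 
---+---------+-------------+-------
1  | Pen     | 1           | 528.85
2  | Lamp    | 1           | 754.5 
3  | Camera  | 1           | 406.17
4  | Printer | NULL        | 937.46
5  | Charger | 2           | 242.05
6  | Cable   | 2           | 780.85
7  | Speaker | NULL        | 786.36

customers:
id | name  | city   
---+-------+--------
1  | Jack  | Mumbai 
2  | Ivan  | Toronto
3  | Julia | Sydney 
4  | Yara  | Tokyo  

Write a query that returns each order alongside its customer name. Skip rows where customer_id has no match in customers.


INNER JOIN keeps only orders rows whose customer_id matches an id in customers. Walk through each order:
  - order 1 (Pen): customer_id=1 -> matches Jack
  - order 2 (Lamp): customer_id=1 -> matches Jack
  - order 3 (Camera): customer_id=1 -> matches Jack
  - order 4 (Printer): customer_id=NULL, no match -> dropped
  - order 5 (Charger): customer_id=2 -> matches Ivan
  - order 6 (Cable): customer_id=2 -> matches Ivan
  - order 7 (Speaker): customer_id=NULL, no match -> dropped
So 2 of 7 rows are dropped.

SQL:
SELECT a.product, b.name AS customer
FROM orders a
INNER JOIN customers b ON a.customer_id = b.id

Result:
product | customer
--------+---------
Pen     | Jack    
Lamp    | Jack    
Camera  | Jack    
Charger | Ivan    
Cable   | Ivan    


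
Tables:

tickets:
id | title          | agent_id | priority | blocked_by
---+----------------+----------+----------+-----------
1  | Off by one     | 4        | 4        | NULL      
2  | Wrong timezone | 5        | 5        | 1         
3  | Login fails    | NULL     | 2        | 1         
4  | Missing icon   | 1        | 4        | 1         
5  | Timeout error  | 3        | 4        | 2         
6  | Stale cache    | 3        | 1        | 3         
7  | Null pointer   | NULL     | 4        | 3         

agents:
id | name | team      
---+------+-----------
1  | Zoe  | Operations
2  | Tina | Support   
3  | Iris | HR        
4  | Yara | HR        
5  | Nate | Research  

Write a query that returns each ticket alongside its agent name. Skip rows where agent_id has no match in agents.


INNER JOIN keeps only tickets rows whose agent_id matches an id in agents. Walk through each ticket:
  - ticket 1 (Off by one): agent_id=4 -> matches Yara
  - ticket 2 (Wrong timezone): agent_id=5 -> matches Nate
  - ticket 3 (Login fails): agent_id=NULL, no match -> dropped
  - ticket 4 (Missing icon): agent_id=1 -> matches Zoe
  - ticket 5 (Timeout error): agent_id=3 -> matches Iris
  - ticket 6 (Stale cache): agent_id=3 -> matches Iris
  - ticket 7 (Null pointer): agent_id=NULL, no match -> dropped
So 2 of 7 rows are dropped.

SQL:
SELECT a.title, b.name AS agent
FROM tickets a
INNER JOIN agents b ON a.agent_id = b.id

Result:
title          | agent
---------------+------
Off by one     | Yara 
Wrong timezone | Nate 
Missing icon   | Zoe  
Timeout error  | Iris 
Stale cache    | Iris 


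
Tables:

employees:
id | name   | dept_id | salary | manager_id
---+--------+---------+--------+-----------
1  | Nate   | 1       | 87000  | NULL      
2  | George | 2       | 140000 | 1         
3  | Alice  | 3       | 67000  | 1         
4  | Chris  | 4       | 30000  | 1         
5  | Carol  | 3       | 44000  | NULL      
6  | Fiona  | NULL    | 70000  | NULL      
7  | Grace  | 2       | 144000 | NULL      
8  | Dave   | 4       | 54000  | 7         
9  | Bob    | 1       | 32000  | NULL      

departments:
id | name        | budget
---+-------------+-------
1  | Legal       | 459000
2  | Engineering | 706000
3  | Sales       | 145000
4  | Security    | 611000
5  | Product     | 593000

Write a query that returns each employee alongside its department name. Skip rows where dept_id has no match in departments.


INNER JOIN keeps only employees rows whose dept_id matches an id in departments. Walk through each employee:
  - employee 1 (Nate): dept_id=1 -> matches Legal
  - employee 2 (George): dept_id=2 -> matches Engineering
  - employee 3 (Alice): dept_id=3 -> matches Sales
  - employee 4 (Chris): dept_id=4 -> matches Security
  - employee 5 (Carol): dept_id=3 -> matches Sales
  - employee 6 (Fiona): dept_id=NULL, no match -> dropped
  - employee 7 (Grace): dept_id=2 -> matches Engineering
  - employee 8 (Dave): dept_id=4 -> matches Security
  - employee 9 (Bob): dept_id=1 -> matches Legal
So 1 of 9 rows is dropped.

SQL:
SELECT a.name, b.name AS department
FROM employees a
INNER JOIN departments b ON a.dept_id = b.id

Result:
name   | department 
-------+------------
Nate   | Legal      
George | Engineering
Alice  | Sales      
Chris  | Security   
Carol  | Sales      
Grace  | Engineering
Dave   | Security   
Bob    | Legal      


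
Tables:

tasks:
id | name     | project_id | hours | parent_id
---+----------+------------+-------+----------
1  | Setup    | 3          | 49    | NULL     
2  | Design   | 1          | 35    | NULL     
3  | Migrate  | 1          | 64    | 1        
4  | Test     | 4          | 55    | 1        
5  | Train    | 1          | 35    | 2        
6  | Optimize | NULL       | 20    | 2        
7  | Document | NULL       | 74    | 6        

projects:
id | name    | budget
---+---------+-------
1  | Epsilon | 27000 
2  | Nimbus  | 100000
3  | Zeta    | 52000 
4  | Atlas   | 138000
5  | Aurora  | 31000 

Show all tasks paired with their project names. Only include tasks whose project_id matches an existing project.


INNER JOIN keeps only tasks rows whose project_id matches an id in projects. Walk through each task:
  - task 1 (Setup): project_id=3 -> matches Zeta
  - task 2 (Design): project_id=1 -> matches Epsilon
  - task 3 (Migrate): project_id=1 -> matches Epsilon
  - task 4 (Test): project_id=4 -> matches Atlas
  - task 5 (Train): project_id=1 -> matches Epsilon
  - task 6 (Optimize): project_id=NULL, no match -> dropped
  - task 7 (Document): project_id=NULL, no match -> dropped
So 2 of 7 rows are dropped.

SQL:
SELECT a.name, b.name AS project
FROM tasks a
INNER JOIN projects b ON a.project_id = b.id

Result:
name    | project
--------+--------
Setup   | Zeta   
Design  | Epsilon
Migrate | Epsilon
Test    | Atlas  
Train   | Epsilon


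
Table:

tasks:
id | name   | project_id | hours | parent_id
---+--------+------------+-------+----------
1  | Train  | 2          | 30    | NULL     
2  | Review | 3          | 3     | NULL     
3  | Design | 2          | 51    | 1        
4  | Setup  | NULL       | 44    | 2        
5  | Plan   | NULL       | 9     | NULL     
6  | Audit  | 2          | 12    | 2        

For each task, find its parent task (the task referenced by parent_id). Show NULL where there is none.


This is a self-join: tasks is joined to a second copy of itself, matching each row's parent_id to another row's id. Use LEFT JOIN so rows with parent_id=NULL are kept.
  - task 1 (Train): parent_id=NULL -> NULL
  - task 2 (Review): parent_id=NULL -> NULL
  - task 3 (Design): parent_id=1 -> Train
  - task 4 (Setup): parent_id=2 -> Review
  - task 5 (Plan): parent_id=NULL -> NULL
  - task 6 (Audit): parent_id=2 -> Review

SQL:
SELECT a.name AS item, b.name AS parent
FROM tasks a
LEFT JOIN tasks b ON a.parent_id = b.id

Result:
item   | parent
-------+-------
Train  | NULL  
Review | NULL  
Design | Train 
Setup  | Review
Plan   | NULL  
Audit  | Review


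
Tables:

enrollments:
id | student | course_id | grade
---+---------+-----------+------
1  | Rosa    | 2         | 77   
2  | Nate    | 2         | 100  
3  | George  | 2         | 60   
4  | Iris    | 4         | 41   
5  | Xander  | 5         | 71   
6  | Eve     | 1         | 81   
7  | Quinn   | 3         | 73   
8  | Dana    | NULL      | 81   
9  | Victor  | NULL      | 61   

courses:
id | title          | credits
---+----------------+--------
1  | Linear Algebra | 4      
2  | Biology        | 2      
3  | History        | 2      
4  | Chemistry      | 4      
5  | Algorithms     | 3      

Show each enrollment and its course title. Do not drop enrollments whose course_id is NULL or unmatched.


LEFT JOIN keeps every row from enrollments (the left table); where course_id has no match in courses, the course columns become NULL. Walk through each enrollment:
  - enrollment 1 (Rosa): course_id=2 -> matches Biology
  - enrollment 2 (Nate): course_id=2 -> matches Biology
  - enrollment 3 (George): course_id=2 -> matches Biology
  - enrollment 4 (Iris): course_id=4 -> matches Chemistry
  - enrollment 5 (Xander): course_id=5 -> matches Algorithms
  - enrollment 6 (Eve): course_id=1 -> matches Linear Algebra
  - enrollment 7 (Quinn): course_id=3 -> matches History
  - enrollment 8 (Dana): course_id=NULL, no match -> kept with NULL
  - enrollment 9 (Victor): course_id=NULL, no match -> kept with NULL
All 9 rows appear; 2 have NULL course.

SQL:
SELECT a.student, b.title AS course
FROM enrollments a
LEFT JOIN courses b ON a.course_id = b.id

Result:
student | course        
--------+---------------
Rosa    | Biology       
Nate    | Biology       
George  | Biology       
Iris    | Chemistry     
Xander  | Algorithms    
Eve     | Linear Algebra
Quinn   | History       
Dana    | NULL          
Victor  | NULL          


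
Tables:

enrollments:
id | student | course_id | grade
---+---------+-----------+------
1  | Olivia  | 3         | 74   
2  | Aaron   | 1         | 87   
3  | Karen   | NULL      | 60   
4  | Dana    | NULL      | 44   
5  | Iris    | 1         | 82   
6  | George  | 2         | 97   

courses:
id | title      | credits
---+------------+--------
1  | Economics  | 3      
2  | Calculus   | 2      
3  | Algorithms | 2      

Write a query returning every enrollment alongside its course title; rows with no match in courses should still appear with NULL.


LEFT JOIN keeps every row from enrollments (the left table); where course_id has no match in courses, the course columns become NULL. Walk through each enrollment:
  - enrollment 1 (Olivia): course_id=3 -> matches Algorithms
  - enrollment 2 (Aaron): course_id=1 -> matches Economics
  - enrollment 3 (Karen): course_id=NULL, no match -> kept with NULL
  - enrollment 4 (Dana): course_id=NULL, no match -> kept with NULL
  - enrollment 5 (Iris): course_id=1 -> matches Economics
  - enrollment 6 (George): course_id=2 -> matches Calculus
All 6 rows appear; 2 have NULL course.

SQL:
SELECT a.student, b.title AS course
FROM enrollments a
LEFT JOIN courses b ON a.course_id = b.id

Result:
student | course    
--------+-----------
Olivia  | Algorithms
Aaron   | Economics 
Karen   | NULL      
Dana    | NULL      
Iris    | Economics 
George  | Calculus  


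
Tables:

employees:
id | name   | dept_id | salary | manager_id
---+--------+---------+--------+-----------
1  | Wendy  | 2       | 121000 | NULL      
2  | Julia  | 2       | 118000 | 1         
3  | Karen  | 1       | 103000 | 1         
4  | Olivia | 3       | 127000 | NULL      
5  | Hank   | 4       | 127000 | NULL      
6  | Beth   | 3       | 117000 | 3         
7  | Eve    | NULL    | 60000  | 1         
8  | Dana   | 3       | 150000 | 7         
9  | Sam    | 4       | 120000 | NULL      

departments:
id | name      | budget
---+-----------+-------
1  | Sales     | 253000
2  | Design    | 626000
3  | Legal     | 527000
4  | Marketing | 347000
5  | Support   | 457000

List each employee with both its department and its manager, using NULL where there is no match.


Two LEFT JOINs from the same base table employees: one to departments via dept_id, one to employees itself via manager_id. Both are LEFT so every employee is preserved.
Match against departments:
  - employee 1 (Wendy): dept_id=2 -> matches Design
  - employee 2 (Julia): dept_id=2 -> matches Design
  - employee 3 (Karen): dept_id=1 -> matches Sales
  - employee 4 (Olivia): dept_id=3 -> matches Legal
  - employee 5 (Hank): dept_id=4 -> matches Marketing
  - employee 6 (Beth): dept_id=3 -> matches Legal
  - employee 7 (Eve): dept_id=NULL, no match -> kept with NULL
  - employee 8 (Dana): dept_id=3 -> matches Legal
  - employee 9 (Sam): dept_id=4 -> matches Marketing
Match against employees (self):
  - employee 1 (Wendy): manager_id=NULL -> NULL
  - employee 2 (Julia): manager_id=1 -> Wendy
  - employee 3 (Karen): manager_id=1 -> Wendy
  - employee 4 (Olivia): manager_id=NULL -> NULL
  - employee 5 (Hank): manager_id=NULL -> NULL
  - employee 6 (Beth): manager_id=3 -> Karen
  - employee 7 (Eve): manager_id=1 -> Wendy
  - employee 8 (Dana): manager_id=7 -> Eve
  - employee 9 (Sam): manager_id=NULL -> NULL

SQL:
SELECT a.name, b.name AS department, c.name AS manager
FROM employees a
LEFT JOIN departments b ON a.dept_id = b.id
LEFT JOIN employees c ON a.manager_id = c.id

Result:
name   | department | manager
-------+------------+--------
Wendy  | Design     | NULL   
Julia  | Design     | Wendy  
Karen  | Sales      | Wendy  
Olivia | Legal      | NULL   
Hank   | Marketing  | NULL   
Beth   | Legal      | Karen  
Eve    | NULL       | Wendy  
Dana   | Legal      | Eve    
Sam    | Marketing  | NULL   


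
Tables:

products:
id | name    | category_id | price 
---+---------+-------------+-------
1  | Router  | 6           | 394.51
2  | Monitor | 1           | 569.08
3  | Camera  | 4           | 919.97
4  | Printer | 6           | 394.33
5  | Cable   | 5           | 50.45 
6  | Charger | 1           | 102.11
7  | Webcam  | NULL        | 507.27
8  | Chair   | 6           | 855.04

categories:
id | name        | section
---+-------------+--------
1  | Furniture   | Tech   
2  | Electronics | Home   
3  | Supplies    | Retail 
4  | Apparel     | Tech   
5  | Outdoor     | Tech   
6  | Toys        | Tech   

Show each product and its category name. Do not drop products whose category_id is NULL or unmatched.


LEFT JOIN keeps every row from products (the left table); where category_id has no match in categories, the category columns become NULL. Walk through each product:
  - product 1 (Router): category_id=6 -> matches Toys
  - product 2 (Monitor): category_id=1 -> matches Furniture
  - product 3 (Camera): category_id=4 -> matches Apparel
  - product 4 (Printer): category_id=6 -> matches Toys
  - product 5 (Cable): category_id=5 -> matches Outdoor
  - product 6 (Charger): category_id=1 -> matches Furniture
  - product 7 (Webcam): category_id=NULL, no match -> kept with NULL
  - product 8 (Chair): category_id=6 -> matches Toys
All 8 rows appear; 1 has NULL category.

SQL:
SELECT a.name, b.name AS category
FROM products a
LEFT JOIN categories b ON a.category_id = b.id

Result:
name    | category 
--------+----------
Router  | Toys     
Monitor | Furniture
Camera  | Apparel  
Printer | Toys     
Cable   | Outdoor  
Charger | Furniture
Webcam  | NULL     
Chair   | Toys     


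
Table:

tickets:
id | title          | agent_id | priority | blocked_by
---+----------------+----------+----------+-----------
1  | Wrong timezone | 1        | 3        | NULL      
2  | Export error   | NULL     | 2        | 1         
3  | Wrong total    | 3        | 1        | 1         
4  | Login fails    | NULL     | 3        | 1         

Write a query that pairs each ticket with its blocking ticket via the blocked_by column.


This is a self-join: tickets is joined to a second copy of itself, matching each row's blocked_by to another row's id. Use LEFT JOIN so rows with blocked_by=NULL are kept.
  - ticket 1 (Wrong timezone): blocked_by=NULL -> NULL
  - ticket 2 (Export error): blocked_by=1 -> Wrong timezone
  - ticket 3 (Wrong total): blocked_by=1 -> Wrong timezone
  - ticket 4 (Login fails): blocked_by=1 -> Wrong timezone

SQL:
SELECT a.title AS item, b.title AS blocked_by
FROM tickets a
LEFT JOIN tickets b ON a.blocked_by = b.id

Result:
item           | blocked_by    
---------------+---------------
Wrong timezone | NULL          
Export error   | Wrong timezone
Wrong total    | Wrong timezone
Login fails    | Wrong timezone
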